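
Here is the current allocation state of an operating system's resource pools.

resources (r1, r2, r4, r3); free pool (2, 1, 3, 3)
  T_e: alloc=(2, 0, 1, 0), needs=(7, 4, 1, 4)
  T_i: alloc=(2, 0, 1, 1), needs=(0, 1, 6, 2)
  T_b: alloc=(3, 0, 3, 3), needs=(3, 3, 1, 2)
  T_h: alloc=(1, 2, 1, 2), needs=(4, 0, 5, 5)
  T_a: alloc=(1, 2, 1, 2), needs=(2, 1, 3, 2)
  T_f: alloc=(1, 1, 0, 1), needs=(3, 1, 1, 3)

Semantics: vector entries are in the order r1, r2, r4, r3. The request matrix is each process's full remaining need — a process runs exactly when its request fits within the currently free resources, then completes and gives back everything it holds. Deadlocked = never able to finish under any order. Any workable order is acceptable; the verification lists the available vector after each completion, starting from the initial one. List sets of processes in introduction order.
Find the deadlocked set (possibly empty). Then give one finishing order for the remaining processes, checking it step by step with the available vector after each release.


No process is deadlocked.
Key observation: the pool covers T_a at once, and every later process fits after earlier releases.
One completion order for the rest: T_a, T_b, T_h, T_e, T_f, T_i. Verifying each step:
  pool = (2, 1, 3, 3)
  run T_a (needs (2, 1, 3, 2), free (2, 1, 3, 3)); after release of (1, 2, 1, 2) the pool is (3, 3, 4, 5)
  run T_b (needs (3, 3, 1, 2), free (3, 3, 4, 5)); after release of (3, 0, 3, 3) the pool is (6, 3, 7, 8)
  run T_h (needs (4, 0, 5, 5), free (6, 3, 7, 8)); after release of (1, 2, 1, 2) the pool is (7, 5, 8, 10)
  run T_e (needs (7, 4, 1, 4), free (7, 5, 8, 10)); after release of (2, 0, 1, 0) the pool is (9, 5, 9, 10)
  run T_f (needs (3, 1, 1, 3), free (9, 5, 9, 10)); after release of (1, 1, 0, 1) the pool is (10, 6, 9, 11)
  run T_i (needs (0, 1, 6, 2), free (10, 6, 9, 11)); after release of (2, 0, 1, 1) the pool is (12, 6, 10, 12)


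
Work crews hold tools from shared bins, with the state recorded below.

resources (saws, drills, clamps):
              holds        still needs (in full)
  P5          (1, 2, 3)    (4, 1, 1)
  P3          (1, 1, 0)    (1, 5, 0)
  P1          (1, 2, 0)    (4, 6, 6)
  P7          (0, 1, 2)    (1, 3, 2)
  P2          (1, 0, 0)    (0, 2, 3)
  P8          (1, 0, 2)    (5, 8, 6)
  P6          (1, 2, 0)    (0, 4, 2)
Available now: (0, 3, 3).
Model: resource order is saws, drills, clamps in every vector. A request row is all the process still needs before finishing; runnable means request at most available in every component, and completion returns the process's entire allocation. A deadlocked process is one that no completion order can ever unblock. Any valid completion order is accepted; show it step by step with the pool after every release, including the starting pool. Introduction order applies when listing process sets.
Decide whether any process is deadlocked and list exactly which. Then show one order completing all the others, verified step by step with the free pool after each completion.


Deadlocked: P5, P1 and P8.
Key observation: the pool after P2, P7, P6, P3 is (3, 7, 5); every surviving request exceeds it in saws, so progress ends there.
The rest can finish in the order P2, P7, P6, P3. Step-by-step check:
  pool = (0, 3, 3)
  P2 needs (0, 2, 3) <= (0, 3, 3) -> finishes; pool += (1, 0, 0) = (1, 3, 3)
  P7 needs (1, 3, 2) <= (1, 3, 3) -> finishes; pool += (0, 1, 2) = (1, 4, 5)
  P6 needs (0, 4, 2) <= (1, 4, 5) -> finishes; pool += (1, 2, 0) = (2, 6, 5)
  P3 needs (1, 5, 0) <= (2, 6, 5) -> finishes; pool += (1, 1, 0) = (3, 7, 5)
None of the blocked processes ever fits:
  P5 cannot run: need (4, 1, 1) vs free (3, 7, 5) (insufficient saws)
  P1 cannot run: need (4, 6, 6) vs free (3, 7, 5) (insufficient saws and clamps)
  P8 cannot run: need (5, 8, 6) vs free (3, 7, 5) (insufficient saws, drills and clamps)


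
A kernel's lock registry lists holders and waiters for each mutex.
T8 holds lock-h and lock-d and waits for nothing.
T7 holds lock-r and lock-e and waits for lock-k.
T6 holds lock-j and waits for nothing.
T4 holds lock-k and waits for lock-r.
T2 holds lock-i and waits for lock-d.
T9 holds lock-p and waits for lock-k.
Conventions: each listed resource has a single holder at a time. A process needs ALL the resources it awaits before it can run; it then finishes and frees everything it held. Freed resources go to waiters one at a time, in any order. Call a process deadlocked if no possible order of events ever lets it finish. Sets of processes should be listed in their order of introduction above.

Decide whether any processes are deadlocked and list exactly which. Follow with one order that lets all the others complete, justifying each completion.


The deadlocked set is T7, T4 and T9.
Key observation: along T7 -> T4 -> T7, each member waits on what the next one holds — a deadlock; T9 waits into the deadlock from upstream.
One completion order for the rest: T6, T8, T2.
Check, step by step:
  T6 waits on nothing -> runs at once and releases lock-j
  T8 waits on nothing -> runs at once and releases lock-h and lock-d
  run T2 (all its waits — lock-d — are resolved); releases lock-i


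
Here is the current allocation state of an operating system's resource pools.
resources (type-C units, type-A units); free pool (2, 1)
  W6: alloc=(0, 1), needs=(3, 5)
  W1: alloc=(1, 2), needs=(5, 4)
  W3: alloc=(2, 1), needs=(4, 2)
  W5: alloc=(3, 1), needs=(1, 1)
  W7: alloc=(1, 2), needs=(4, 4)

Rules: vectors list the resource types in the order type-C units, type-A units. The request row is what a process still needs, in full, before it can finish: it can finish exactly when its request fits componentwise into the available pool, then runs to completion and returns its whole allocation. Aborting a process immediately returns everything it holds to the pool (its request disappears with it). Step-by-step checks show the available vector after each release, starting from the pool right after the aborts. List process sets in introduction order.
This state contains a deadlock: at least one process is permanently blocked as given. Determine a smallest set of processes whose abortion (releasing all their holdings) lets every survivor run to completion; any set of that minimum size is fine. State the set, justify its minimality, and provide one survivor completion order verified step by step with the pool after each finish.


Minimum abort set: W6.
Key observation: before aborting W6, W7 was permanently blocked — no order could ever run it; afterwards it completes at step 3.
Minimality: the empty abort set fails — the state is deadlocked as it stands.
Survivors finish in the order: W5, W3, W7, W1. Step-by-step check (pool after the aborts first):
  pool = (2, 2)
  W5 needs (1, 1) <= (2, 2) -> finishes; pool += (3, 1) = (5, 3)
  W3 needs (4, 2) <= (5, 3) -> finishes; pool += (2, 1) = (7, 4)
  W7 needs (4, 4) <= (7, 4) -> finishes; pool += (1, 2) = (8, 6)
  W1 needs (5, 4) <= (8, 6) -> finishes; pool += (1, 2) = (9, 8)


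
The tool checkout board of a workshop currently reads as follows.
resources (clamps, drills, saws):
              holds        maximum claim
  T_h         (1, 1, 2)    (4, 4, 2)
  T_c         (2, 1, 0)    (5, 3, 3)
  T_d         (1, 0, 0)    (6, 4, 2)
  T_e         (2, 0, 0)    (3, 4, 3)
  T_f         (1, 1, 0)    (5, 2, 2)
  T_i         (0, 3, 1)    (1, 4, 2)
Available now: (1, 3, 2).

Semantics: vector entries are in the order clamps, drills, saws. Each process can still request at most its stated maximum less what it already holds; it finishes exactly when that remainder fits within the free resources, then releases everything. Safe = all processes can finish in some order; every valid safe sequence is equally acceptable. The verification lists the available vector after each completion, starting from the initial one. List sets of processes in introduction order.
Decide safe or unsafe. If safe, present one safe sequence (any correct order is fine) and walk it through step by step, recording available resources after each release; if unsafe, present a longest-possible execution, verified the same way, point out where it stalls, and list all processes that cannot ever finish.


SAFE. One safe sequence: T_i, T_e, T_c, T_h, T_d, T_f.
Key observation: at T_i the run first touches a limit — (1, 1, 1) against (1, 3, 2), exact on a resource it actually requests.
Step-by-step check:
  pool = (1, 3, 2)
  run T_i (needs (1, 1, 1), free (1, 3, 2)); after release of (0, 3, 1) the pool is (1, 6, 3)
  run T_e (needs (1, 4, 3), free (1, 6, 3)); after release of (2, 0, 0) the pool is (3, 6, 3)
  run T_c (needs (3, 2, 3), free (3, 6, 3)); after release of (2, 1, 0) the pool is (5, 7, 3)
  run T_h (needs (3, 3, 0), free (5, 7, 3)); after release of (1, 1, 2) the pool is (6, 8, 5)
  run T_d (needs (5, 4, 2), free (6, 8, 5)); after release of (1, 0, 0) the pool is (7, 8, 5)
  run T_f (needs (4, 1, 2), free (7, 8, 5)); after release of (1, 1, 0) the pool is (8, 9, 5)


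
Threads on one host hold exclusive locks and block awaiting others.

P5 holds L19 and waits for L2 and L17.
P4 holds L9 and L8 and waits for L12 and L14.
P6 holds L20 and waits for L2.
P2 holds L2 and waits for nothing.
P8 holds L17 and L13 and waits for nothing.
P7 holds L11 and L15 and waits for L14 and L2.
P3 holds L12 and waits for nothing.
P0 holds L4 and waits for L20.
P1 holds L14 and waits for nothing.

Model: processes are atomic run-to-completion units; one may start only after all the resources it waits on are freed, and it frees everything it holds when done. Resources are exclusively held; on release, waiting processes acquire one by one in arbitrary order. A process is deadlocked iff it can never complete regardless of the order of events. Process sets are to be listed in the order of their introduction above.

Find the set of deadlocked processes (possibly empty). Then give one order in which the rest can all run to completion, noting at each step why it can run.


The deadlocked set is empty.
Key observation: no waiting chain loops back on itself — every chain ends at a process that waits on nothing, so everyone eventually runs.
The rest can finish in the order P8, P2, P1, P3, P6, P0, P5, P4, P7.
Verifying each step:
  run P8 (it waits on nothing); releases L17 and L13
  run P2 (it waits on nothing); releases L2
  run P1 (it waits on nothing); releases L14
  run P3 (it waits on nothing); releases L12
  P6: everything it awaited (L2) is free; runs, freeing L20
  P0: everything it awaited (L20) is free; runs, freeing L4
  P5: everything it awaited (L2 and L17) is free; runs, freeing L19
  P4: everything it awaited (L12 and L14) is free; runs, freeing L9 and L8
  P7: everything it awaited (L14 and L2) is free; runs, freeing L11 and L15


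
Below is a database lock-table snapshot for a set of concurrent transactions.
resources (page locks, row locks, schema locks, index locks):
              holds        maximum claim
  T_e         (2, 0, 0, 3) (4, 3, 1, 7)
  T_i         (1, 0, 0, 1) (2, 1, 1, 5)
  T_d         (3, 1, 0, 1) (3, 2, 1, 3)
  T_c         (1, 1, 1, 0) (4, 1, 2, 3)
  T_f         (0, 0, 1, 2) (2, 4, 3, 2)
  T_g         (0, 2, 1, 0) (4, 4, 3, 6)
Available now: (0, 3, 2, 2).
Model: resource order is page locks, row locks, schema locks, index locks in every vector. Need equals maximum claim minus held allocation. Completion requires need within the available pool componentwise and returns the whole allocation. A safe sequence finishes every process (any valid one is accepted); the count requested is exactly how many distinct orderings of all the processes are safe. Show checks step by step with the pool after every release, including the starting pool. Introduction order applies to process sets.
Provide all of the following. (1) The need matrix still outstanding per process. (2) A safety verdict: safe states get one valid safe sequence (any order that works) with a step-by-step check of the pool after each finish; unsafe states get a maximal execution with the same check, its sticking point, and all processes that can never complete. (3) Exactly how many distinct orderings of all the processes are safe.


(1) Outstanding need per process (order page locks, row locks, schema locks, index locks):
  T_e: (2, 3, 1, 4)
  T_i: (1, 1, 1, 4)
  T_d: (0, 1, 1, 2)
  T_c: (3, 0, 1, 3)
  T_f: (2, 4, 2, 0)
  T_g: (4, 2, 2, 6)
(2) SAFE — a valid safe sequence is T_d, T_f, T_e, T_g, T_c, T_i.
Key observation: the first exact fit in this order is T_d — it needs (0, 1, 1, 2) with (0, 3, 2, 2) free, meeting a requested resource to the last unit.
Check, step by step:
  pool = (0, 3, 2, 2)
  T_d: need (0, 1, 1, 2) fits (0, 3, 2, 2); releases (3, 1, 0, 1), pool now (3, 4, 2, 3)
  T_f: need (2, 4, 2, 0) fits (3, 4, 2, 3); releases (0, 0, 1, 2), pool now (3, 4, 3, 5)
  T_e: need (2, 3, 1, 4) fits (3, 4, 3, 5); releases (2, 0, 0, 3), pool now (5, 4, 3, 8)
  T_g: need (4, 2, 2, 6) fits (5, 4, 3, 8); releases (0, 2, 1, 0), pool now (5, 6, 4, 8)
  T_c: need (3, 0, 1, 3) fits (5, 6, 4, 8); releases (1, 1, 1, 0), pool now (6, 7, 5, 8)
  T_i: need (1, 1, 1, 4) fits (6, 7, 5, 8); releases (1, 0, 0, 1), pool now (7, 7, 5, 9)
(3) The exact count: 20 of the possible complete orderings are safe sequences.


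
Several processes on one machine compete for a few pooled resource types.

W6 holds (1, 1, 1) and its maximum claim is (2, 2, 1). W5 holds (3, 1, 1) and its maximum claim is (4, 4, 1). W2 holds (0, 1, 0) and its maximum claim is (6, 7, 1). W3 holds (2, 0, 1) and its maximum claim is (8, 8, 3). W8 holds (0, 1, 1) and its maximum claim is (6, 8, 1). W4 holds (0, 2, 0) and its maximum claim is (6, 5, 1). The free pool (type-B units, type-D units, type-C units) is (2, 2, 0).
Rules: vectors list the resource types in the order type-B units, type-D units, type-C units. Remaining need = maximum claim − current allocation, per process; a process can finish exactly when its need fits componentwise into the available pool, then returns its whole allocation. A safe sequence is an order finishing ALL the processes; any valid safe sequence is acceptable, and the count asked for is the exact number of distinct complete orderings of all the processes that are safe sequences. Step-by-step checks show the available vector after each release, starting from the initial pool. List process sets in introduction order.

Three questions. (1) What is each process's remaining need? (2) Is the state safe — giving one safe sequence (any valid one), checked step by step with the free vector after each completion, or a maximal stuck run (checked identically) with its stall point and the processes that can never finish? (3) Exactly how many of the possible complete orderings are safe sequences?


(1) Remaining need (order type-B units, type-D units, type-C units):
  W6: (1, 1, 0)
  W5: (1, 3, 0)
  W2: (6, 6, 1)
  W3: (6, 8, 2)
  W8: (6, 7, 0)
  W4: (6, 3, 1)
(2) SAFE — a valid safe sequence is W6, W5, W4, W2, W8, W3.
Key observation: at W5 the run first touches a limit — (1, 3, 0) against (3, 3, 1), exact on a resource it actually requests.
Step-by-step check:
  pool = (2, 2, 0)
  run W6 (needs (1, 1, 0), free (2, 2, 0)); after release of (1, 1, 1) the pool is (3, 3, 1)
  run W5 (needs (1, 3, 0), free (3, 3, 1)); after release of (3, 1, 1) the pool is (6, 4, 2)
  run W4 (needs (6, 3, 1), free (6, 4, 2)); after release of (0, 2, 0) the pool is (6, 6, 2)
  run W2 (needs (6, 6, 1), free (6, 6, 2)); after release of (0, 1, 0) the pool is (6, 7, 2)
  run W8 (needs (6, 7, 0), free (6, 7, 2)); after release of (0, 1, 1) the pool is (6, 8, 3)
  run W3 (needs (6, 8, 2), free (6, 8, 3)); after release of (2, 0, 1) the pool is (8, 8, 4)
(3) The exact count: 1 of the possible complete orderings is a safe sequence.


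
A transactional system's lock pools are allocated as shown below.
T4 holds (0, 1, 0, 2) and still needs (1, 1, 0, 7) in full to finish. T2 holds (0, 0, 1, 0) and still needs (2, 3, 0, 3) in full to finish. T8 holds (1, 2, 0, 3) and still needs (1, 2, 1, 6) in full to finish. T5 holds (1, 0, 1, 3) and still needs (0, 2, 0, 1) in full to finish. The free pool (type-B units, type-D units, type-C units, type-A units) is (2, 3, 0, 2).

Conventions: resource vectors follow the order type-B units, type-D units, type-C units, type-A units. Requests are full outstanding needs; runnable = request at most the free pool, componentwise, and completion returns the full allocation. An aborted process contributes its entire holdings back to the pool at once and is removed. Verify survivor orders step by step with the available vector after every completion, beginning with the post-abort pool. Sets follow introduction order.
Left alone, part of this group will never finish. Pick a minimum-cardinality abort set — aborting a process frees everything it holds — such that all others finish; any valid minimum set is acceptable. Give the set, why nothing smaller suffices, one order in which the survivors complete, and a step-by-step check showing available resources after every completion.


The answer: abort T4.
Key observation: T8 was stuck for good until T4 gave back (0, 1, 0, 2); in the order shown it finishes at step 2.
Minimality: the empty abort set fails — the state is deadlocked as it stands.
The survivors complete as T5, T8, T2. Walking it through (starting from the post-abort pool):
  pool = (2, 4, 0, 4)
  run T5 (needs (0, 2, 0, 1), free (2, 4, 0, 4)); after release of (1, 0, 1, 3) the pool is (3, 4, 1, 7)
  run T8 (needs (1, 2, 1, 6), free (3, 4, 1, 7)); after release of (1, 2, 0, 3) the pool is (4, 6, 1, 10)
  run T2 (needs (2, 3, 0, 3), free (4, 6, 1, 10)); after release of (0, 0, 1, 0) the pool is (4, 6, 2, 10)


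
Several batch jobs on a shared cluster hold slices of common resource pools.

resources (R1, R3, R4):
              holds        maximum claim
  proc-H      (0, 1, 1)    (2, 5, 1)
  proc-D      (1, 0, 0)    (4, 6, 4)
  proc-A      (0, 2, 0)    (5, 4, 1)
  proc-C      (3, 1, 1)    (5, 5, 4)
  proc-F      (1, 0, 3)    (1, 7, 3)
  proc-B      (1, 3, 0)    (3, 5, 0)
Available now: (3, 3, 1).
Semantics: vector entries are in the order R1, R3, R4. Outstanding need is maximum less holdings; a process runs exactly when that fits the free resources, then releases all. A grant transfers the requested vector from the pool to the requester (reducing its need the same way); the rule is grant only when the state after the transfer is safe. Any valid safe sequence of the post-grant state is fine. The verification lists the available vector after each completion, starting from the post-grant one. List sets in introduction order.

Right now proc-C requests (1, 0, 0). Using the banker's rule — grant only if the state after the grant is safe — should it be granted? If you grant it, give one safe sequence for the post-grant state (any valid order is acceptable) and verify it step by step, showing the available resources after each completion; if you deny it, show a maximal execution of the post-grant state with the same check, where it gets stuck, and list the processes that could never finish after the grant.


GRANT. The post-grant state is safe; one safe sequence: proc-B, proc-H, proc-F, proc-D, proc-A, proc-C.
Key observation: after the grant the pool drops to (2, 3, 1), which still lets proc-B finish first and unwind the rest.
Check on the post-grant state, step by step:
  pool = (2, 3, 1)
  run proc-B (needs (2, 2, 0), free (2, 3, 1)); after release of (1, 3, 0) the pool is (3, 6, 1)
  run proc-H (needs (2, 4, 0), free (3, 6, 1)); after release of (0, 1, 1) the pool is (3, 7, 2)
  run proc-F (needs (0, 7, 0), free (3, 7, 2)); after release of (1, 0, 3) the pool is (4, 7, 5)
  run proc-D (needs (3, 6, 4), free (4, 7, 5)); after release of (1, 0, 0) the pool is (5, 7, 5)
  run proc-A (needs (5, 2, 1), free (5, 7, 5)); after release of (0, 2, 0) the pool is (5, 9, 5)
  run proc-C (needs (1, 4, 3), free (5, 9, 5)); after release of (4, 1, 1) the pool is (9, 10, 6)


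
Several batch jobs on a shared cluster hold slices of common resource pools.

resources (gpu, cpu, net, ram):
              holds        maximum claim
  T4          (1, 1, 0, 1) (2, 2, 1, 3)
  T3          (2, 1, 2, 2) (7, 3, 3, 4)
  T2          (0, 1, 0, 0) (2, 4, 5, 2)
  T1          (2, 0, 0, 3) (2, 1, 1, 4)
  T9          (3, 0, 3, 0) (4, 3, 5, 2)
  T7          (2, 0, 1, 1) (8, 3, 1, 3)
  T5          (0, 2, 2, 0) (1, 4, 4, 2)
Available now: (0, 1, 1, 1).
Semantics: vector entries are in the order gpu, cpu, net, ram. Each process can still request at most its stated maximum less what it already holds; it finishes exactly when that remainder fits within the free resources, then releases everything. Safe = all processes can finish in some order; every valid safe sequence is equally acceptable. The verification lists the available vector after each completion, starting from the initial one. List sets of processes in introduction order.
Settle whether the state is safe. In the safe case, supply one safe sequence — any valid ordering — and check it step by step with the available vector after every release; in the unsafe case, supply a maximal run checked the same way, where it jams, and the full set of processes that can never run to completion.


The state is UNSAFE.
Key observation: after T1, T4 the pool peaks at (3, 2, 1, 5), and each blocked process is short somewhere: T3 on gpu; T2 on cpu, net; T9 on cpu, net; T7 on gpu, cpu; T5 on net.
A maximal execution: T1, T4 — then nothing else fits. Verifying each step:
  pool = (0, 1, 1, 1)
  T1 needs (0, 1, 1, 1) <= (0, 1, 1, 1) -> finishes; pool += (2, 0, 0, 3) = (2, 1, 1, 4)
  T4 needs (1, 1, 1, 2) <= (2, 1, 1, 4) -> finishes; pool += (1, 1, 0, 1) = (3, 2, 1, 5)
  T3 still needs (5, 2, 1, 2) but only (3, 2, 1, 5) is free — short on gpu
  T2 still needs (2, 3, 5, 2) but only (3, 2, 1, 5) is free — short on cpu and net
  T9 still needs (1, 3, 2, 2) but only (3, 2, 1, 5) is free — short on cpu and net
  T7 still needs (6, 3, 0, 2) but only (3, 2, 1, 5) is free — short on gpu and cpu
  T5 still needs (1, 2, 2, 2) but only (3, 2, 1, 5) is free — short on net
Permanently blocked: T3, T2, T9, T7 and T5.


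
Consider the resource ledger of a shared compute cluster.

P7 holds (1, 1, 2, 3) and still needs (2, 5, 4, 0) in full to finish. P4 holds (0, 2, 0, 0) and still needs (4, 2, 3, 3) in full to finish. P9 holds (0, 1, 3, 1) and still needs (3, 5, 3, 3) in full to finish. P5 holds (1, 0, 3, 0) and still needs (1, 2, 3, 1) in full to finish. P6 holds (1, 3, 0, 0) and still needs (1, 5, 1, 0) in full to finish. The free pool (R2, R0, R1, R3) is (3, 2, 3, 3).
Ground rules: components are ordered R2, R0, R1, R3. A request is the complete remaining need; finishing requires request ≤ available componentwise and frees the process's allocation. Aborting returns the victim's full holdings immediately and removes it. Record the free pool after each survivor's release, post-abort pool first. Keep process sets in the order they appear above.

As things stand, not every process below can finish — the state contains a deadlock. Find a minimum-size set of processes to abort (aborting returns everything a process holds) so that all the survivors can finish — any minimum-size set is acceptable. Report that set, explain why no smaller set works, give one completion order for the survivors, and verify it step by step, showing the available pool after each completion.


The answer: abort P6.
Key observation: aborting P6 returns (1, 3, 0, 0), and P9 — hopeless before — runs at step 1 with the returned capacity in the pool.
No smaller set exists: with zero aborts the deadlock remains.
The survivors complete as P9, P7, P5, P4. Verifying each step (starting from the post-abort pool):
  pool = (4, 5, 3, 3)
  P9 needs (3, 5, 3, 3) <= (4, 5, 3, 3) -> finishes; pool += (0, 1, 3, 1) = (4, 6, 6, 4)
  P7 needs (2, 5, 4, 0) <= (4, 6, 6, 4) -> finishes; pool += (1, 1, 2, 3) = (5, 7, 8, 7)
  P5 needs (1, 2, 3, 1) <= (5, 7, 8, 7) -> finishes; pool += (1, 0, 3, 0) = (6, 7, 11, 7)
  P4 needs (4, 2, 3, 3) <= (6, 7, 11, 7) -> finishes; pool += (0, 2, 0, 0) = (6, 9, 11, 7)


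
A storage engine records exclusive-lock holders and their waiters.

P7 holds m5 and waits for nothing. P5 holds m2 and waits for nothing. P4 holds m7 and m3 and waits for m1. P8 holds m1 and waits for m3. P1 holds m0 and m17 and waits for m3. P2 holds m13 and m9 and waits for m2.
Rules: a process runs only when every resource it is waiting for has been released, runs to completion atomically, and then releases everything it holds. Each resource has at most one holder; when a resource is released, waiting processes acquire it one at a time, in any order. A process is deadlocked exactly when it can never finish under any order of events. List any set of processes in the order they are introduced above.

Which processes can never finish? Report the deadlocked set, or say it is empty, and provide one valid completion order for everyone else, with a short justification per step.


Deadlocked set: P4, P8 and P1.
Key observation: the loop P4 -> P8 -> P4 blocks itself forever; P1 waits into the deadlock from upstream.
One completion order for the rest: P5, P7, P2.
Check, step by step:
  P5 waits on nothing -> runs at once and releases m2
  P7 waits on nothing -> runs at once and releases m5
  run P2 (all its waits — m2 — are resolved); releases m13 and m9


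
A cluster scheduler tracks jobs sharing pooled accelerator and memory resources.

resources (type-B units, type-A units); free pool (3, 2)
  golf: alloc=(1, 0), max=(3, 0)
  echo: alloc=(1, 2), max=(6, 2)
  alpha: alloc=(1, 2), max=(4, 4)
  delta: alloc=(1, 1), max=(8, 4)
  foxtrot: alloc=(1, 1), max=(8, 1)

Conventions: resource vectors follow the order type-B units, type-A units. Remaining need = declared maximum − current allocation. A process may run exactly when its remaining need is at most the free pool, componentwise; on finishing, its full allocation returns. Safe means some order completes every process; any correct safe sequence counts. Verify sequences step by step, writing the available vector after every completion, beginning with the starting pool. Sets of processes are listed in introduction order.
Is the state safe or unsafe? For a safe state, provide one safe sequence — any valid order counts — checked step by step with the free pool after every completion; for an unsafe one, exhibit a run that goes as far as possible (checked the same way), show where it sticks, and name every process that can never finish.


The state is UNSAFE.
Key observation: alpha, golf, echo can finish, but then (6, 6) is all there is, and the blocked group's type-B units demands exceed it.
Going as far as possible: alpha, golf, echo; after that, nothing fits. Verifying each step:
  pool = (3, 2)
  alpha needs (3, 2) <= (3, 2) -> finishes; pool += (1, 2) = (4, 4)
  golf needs (2, 0) <= (4, 4) -> finishes; pool += (1, 0) = (5, 4)
  echo needs (5, 0) <= (5, 4) -> finishes; pool += (1, 2) = (6, 6)
  blocked: delta wants (7, 3), pool (6, 6) — not enough type-B units
  blocked: foxtrot wants (7, 0), pool (6, 6) — not enough type-B units
Never able to finish: delta and foxtrot.


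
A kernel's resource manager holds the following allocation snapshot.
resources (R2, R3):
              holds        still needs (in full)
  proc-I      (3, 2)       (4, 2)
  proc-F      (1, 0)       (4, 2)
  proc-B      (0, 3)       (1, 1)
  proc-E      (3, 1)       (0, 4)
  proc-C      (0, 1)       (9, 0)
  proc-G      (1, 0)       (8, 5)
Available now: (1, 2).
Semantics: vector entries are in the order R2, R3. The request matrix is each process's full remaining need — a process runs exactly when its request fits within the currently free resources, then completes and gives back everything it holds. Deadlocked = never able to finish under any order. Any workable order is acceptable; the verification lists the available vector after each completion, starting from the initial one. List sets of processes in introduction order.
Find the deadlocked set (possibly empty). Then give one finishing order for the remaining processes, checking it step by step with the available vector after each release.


No process is deadlocked.
Key observation: starting with proc-B, each completion frees enough for the next — no one is permanently blocked.
One completion order for the rest: proc-B, proc-E, proc-I, proc-F, proc-G, proc-C. Walking it through:
  pool = (1, 2)
  proc-B: need (1, 1) fits (1, 2); releases (0, 3), pool now (1, 5)
  proc-E: need (0, 4) fits (1, 5); releases (3, 1), pool now (4, 6)
  proc-I: need (4, 2) fits (4, 6); releases (3, 2), pool now (7, 8)
  proc-F: need (4, 2) fits (7, 8); releases (1, 0), pool now (8, 8)
  proc-G: need (8, 5) fits (8, 8); releases (1, 0), pool now (9, 8)
  proc-C: need (9, 0) fits (9, 8); releases (0, 1), pool now (9, 9)


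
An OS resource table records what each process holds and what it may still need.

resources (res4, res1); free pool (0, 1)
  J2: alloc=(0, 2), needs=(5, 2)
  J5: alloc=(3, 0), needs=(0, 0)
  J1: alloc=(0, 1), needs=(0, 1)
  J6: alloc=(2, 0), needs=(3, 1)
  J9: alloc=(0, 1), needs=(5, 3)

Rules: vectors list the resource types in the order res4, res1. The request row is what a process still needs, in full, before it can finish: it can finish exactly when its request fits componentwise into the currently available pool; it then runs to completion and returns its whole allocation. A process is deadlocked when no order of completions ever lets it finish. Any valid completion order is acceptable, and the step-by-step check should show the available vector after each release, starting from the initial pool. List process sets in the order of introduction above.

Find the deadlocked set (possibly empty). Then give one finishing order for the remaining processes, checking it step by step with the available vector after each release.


No process is deadlocked.
Key observation: J5 can run right away; the returned allocation unlocks the remaining processes in turn.
A valid finishing order for the others: J5, J6, J1, J2, J9. Check, step by step:
  pool = (0, 1)
  J5 needs (0, 0) <= (0, 1) -> finishes; pool += (3, 0) = (3, 1)
  J6 needs (3, 1) <= (3, 1) -> finishes; pool += (2, 0) = (5, 1)
  J1 needs (0, 1) <= (5, 1) -> finishes; pool += (0, 1) = (5, 2)
  J2 needs (5, 2) <= (5, 2) -> finishes; pool += (0, 2) = (5, 4)
  J9 needs (5, 3) <= (5, 4) -> finishes; pool += (0, 1) = (5, 5)


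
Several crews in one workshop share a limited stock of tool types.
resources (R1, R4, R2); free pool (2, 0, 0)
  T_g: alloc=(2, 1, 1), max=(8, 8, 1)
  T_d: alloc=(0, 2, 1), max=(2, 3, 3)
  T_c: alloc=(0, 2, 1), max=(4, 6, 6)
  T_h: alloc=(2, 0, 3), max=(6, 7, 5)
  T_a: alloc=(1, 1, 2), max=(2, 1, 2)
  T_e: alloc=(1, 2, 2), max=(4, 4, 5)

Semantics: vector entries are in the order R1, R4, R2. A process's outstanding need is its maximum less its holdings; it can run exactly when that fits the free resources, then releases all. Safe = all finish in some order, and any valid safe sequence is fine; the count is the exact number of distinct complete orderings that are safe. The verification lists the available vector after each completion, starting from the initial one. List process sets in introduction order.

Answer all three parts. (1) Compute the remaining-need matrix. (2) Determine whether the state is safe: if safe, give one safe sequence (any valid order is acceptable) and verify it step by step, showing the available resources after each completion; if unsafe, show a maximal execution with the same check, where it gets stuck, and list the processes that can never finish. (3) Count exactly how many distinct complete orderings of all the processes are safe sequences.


(1) Need matrix, components ordered R1, R4, R2:
  T_g: (6, 7, 0)
  T_d: (2, 1, 2)
  T_c: (4, 4, 5)
  T_h: (4, 7, 2)
  T_a: (1, 0, 0)
  T_e: (3, 2, 3)
(2) SAFE, for example via the order T_a, T_d, T_e, T_c, T_h, T_g.
Key observation: the order's first zero-slack moment is T_d ((2, 1, 2) needed, (3, 1, 2) free — a requested resource with nothing to spare).
Verifying each step:
  pool = (2, 0, 0)
  run T_a (needs (1, 0, 0), free (2, 0, 0)); after release of (1, 1, 2) the pool is (3, 1, 2)
  run T_d (needs (2, 1, 2), free (3, 1, 2)); after release of (0, 2, 1) the pool is (3, 3, 3)
  run T_e (needs (3, 2, 3), free (3, 3, 3)); after release of (1, 2, 2) the pool is (4, 5, 5)
  run T_c (needs (4, 4, 5), free (4, 5, 5)); after release of (0, 2, 1) the pool is (4, 7, 6)
  run T_h (needs (4, 7, 2), free (4, 7, 6)); after release of (2, 0, 3) the pool is (6, 7, 9)
  run T_g (needs (6, 7, 0), free (6, 7, 9)); after release of (2, 1, 1) the pool is (8, 8, 10)
(3) The exact count: 1 of the possible complete orderings is a safe sequence.


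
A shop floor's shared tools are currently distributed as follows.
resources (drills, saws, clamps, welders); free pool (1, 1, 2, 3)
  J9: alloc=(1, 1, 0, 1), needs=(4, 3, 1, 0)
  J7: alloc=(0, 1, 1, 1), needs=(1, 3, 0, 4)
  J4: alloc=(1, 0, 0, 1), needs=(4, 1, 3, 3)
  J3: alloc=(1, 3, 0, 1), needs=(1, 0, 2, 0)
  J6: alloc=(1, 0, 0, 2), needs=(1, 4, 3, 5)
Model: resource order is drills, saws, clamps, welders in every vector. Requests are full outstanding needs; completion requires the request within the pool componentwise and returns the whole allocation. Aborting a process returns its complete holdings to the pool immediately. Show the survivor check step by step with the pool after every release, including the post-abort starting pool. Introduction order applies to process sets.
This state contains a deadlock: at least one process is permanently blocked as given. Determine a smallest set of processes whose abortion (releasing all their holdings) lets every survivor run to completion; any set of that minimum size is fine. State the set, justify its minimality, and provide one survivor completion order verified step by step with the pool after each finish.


Abort J4.
Key observation: aborting J4 returns (1, 0, 0, 1), and J9 — hopeless before — runs at step 4 with the returned capacity in the pool.
No smaller set exists: with zero aborts the deadlock remains.
The survivors complete as J3, J7, J6, J9. Walking it through (starting from the post-abort pool):
  pool = (2, 1, 2, 4)
  J3: need (1, 0, 2, 0) fits (2, 1, 2, 4); releases (1, 3, 0, 1), pool now (3, 4, 2, 5)
  J7: need (1, 3, 0, 4) fits (3, 4, 2, 5); releases (0, 1, 1, 1), pool now (3, 5, 3, 6)
  J6: need (1, 4, 3, 5) fits (3, 5, 3, 6); releases (1, 0, 0, 2), pool now (4, 5, 3, 8)
  J9: need (4, 3, 1, 0) fits (4, 5, 3, 8); releases (1, 1, 0, 1), pool now (5, 6, 3, 9)


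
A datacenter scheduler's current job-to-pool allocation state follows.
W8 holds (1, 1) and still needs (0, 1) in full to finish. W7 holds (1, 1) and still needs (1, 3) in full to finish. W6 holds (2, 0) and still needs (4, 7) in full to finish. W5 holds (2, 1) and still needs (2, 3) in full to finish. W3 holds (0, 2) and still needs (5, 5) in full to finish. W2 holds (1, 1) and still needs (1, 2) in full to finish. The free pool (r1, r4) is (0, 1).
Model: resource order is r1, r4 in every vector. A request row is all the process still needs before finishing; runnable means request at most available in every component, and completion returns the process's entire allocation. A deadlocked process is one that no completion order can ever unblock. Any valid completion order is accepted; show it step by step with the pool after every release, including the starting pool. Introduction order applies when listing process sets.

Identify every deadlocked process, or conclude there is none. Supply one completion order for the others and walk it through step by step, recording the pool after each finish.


No process is deadlocked.
Key observation: beginning at W8, releases accumulate fast enough that every process eventually fits.
One completion order for the rest: W8, W2, W7, W5, W3, W6. Check, step by step:
  pool = (0, 1)
  run W8 (needs (0, 1), free (0, 1)); after release of (1, 1) the pool is (1, 2)
  run W2 (needs (1, 2), free (1, 2)); after release of (1, 1) the pool is (2, 3)
  run W7 (needs (1, 3), free (2, 3)); after release of (1, 1) the pool is (3, 4)
  run W5 (needs (2, 3), free (3, 4)); after release of (2, 1) the pool is (5, 5)
  run W3 (needs (5, 5), free (5, 5)); after release of (0, 2) the pool is (5, 7)
  run W6 (needs (4, 7), free (5, 7)); after release of (2, 0) the pool is (7, 7)


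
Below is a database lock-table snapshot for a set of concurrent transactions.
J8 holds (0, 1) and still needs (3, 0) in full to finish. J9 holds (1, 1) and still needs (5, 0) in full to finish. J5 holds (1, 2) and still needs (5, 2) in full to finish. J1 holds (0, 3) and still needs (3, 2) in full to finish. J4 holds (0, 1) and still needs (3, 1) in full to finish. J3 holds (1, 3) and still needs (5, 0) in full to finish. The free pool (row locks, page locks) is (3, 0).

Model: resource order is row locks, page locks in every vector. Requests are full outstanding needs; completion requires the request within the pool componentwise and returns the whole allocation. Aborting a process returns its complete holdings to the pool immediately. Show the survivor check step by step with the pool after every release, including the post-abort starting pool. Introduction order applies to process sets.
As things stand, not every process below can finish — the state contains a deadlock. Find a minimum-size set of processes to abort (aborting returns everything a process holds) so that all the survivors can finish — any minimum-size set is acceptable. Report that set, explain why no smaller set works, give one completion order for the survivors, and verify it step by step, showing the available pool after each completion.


Minimum abort set: J9 and J5.
Key observation: J3 had no path to completion before; after the abort of J9 and J5 ((2, 3) returned), step 3 is where it fits.
No one abort is enough; case by case: J8 alone leaves J9 blocked (short on row locks); J9 alone leaves J5 blocked (short on row locks); J5 alone leaves J9 blocked (short on row locks); J1 alone leaves J9 blocked (short on row locks); J4 alone leaves J9 blocked (short on row locks); J3 alone leaves J9 blocked (short on row locks).
One survivor order: J4, J8, J3, J1. Verifying each step (post-abort pool first):
  pool = (5, 3)
  J4: need (3, 1) fits (5, 3); releases (0, 1), pool now (5, 4)
  J8: need (3, 0) fits (5, 4); releases (0, 1), pool now (5, 5)
  J3: need (5, 0) fits (5, 5); releases (1, 3), pool now (6, 8)
  J1: need (3, 2) fits (6, 8); releases (0, 3), pool now (6, 11)


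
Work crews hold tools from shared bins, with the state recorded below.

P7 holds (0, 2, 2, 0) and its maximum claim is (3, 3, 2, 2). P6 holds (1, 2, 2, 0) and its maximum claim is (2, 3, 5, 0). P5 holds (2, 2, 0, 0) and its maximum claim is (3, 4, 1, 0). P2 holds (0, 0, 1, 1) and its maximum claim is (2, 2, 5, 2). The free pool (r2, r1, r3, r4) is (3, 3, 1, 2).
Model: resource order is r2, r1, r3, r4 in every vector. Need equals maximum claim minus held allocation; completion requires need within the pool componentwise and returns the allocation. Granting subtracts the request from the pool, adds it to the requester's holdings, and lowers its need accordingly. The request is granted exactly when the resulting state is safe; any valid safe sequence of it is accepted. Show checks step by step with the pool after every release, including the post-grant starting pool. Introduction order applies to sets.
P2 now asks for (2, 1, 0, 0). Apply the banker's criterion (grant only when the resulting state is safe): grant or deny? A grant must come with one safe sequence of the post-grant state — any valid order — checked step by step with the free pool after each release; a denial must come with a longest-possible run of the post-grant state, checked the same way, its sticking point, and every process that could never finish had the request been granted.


GRANT. The post-grant state is safe; one safe sequence: P5, P7, P6, P2.
Key observation: the grant leaves (1, 2, 1, 2) free — enough for P5, whose release restarts the cascade.
Check on the post-grant state, step by step:
  pool = (1, 2, 1, 2)
  run P5 (needs (1, 2, 1, 0), free (1, 2, 1, 2)); after release of (2, 2, 0, 0) the pool is (3, 4, 1, 2)
  run P7 (needs (3, 1, 0, 2), free (3, 4, 1, 2)); after release of (0, 2, 2, 0) the pool is (3, 6, 3, 2)
  run P6 (needs (1, 1, 3, 0), free (3, 6, 3, 2)); after release of (1, 2, 2, 0) the pool is (4, 8, 5, 2)
  run P2 (needs (0, 1, 4, 1), free (4, 8, 5, 2)); after release of (2, 1, 1, 1) the pool is (6, 9, 6, 3)
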